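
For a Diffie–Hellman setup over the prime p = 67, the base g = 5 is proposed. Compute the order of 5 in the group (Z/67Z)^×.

22

By Lagrange's theorem, ord_67(5) divides φ(67) = 67 − 1 = 66 = 2 · 3 · 11.
Divisors of 66: 1, 2, 3, 6, 11, 22, 33, 66.
Compute 5^d (mod 67) for the divisors d until we hit 1:
5^1 ≡ 5 (mod 67)
5^2 ≡ 25 (mod 67)
5^3 ≡ 58 (mod 67)
5^6 ≡ 14 (mod 67)
5^11 ≡ 66 (mod 67)
5^22 ≡ 1 (mod 67) ✓
So ord_67(5) = 22.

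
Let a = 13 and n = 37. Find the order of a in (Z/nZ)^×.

The order of 13 must divide φ(37) = 37 − 1 = 36 = 2^2 · 3^2.
Divisors of 36: 1, 2, 3, 4, 6, 9, 12, 18, 36.
Test each divisor d:
13^1 ≡ 13 (mod 37)
13^2 ≡ 21 (mod 37)
13^3 ≡ 14 (mod 37)
13^4 ≡ 34 (mod 37)
13^6 ≡ 11 (mod 37)
13^9 ≡ 6 (mod 37)
13^12 ≡ 10 (mod 37)
13^18 ≡ 36 (mod 37)
13^36 ≡ 1 (mod 37) ✓
Hence ord(13) = 36.

36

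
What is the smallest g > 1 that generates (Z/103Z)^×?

φ(103) = 103 − 1 = 102 = 2 · 3 · 17.
g is a primitive root iff g^(102/q) ≢ 1 (mod 103) for each prime q ∈ {2, 3, 17}.
g = 2: 2^51 ≡ 1 — hits 1, so not a primitive root.
g = 3: 3^51 ≡ 102; 3^34 ≡ 1 — hits 1, so not a primitive root.
g = 4: 4^51 ≡ 1 — hits 1, so not a primitive root.
g = 5: 5^51 ≡ 102; 5^34 ≡ 56; 5^6 ≡ 72 — none is 1, so 5 is a primitive root.
So 5 is the smallest generator of (Z/103Z)^×.

5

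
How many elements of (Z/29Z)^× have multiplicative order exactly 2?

φ(29) = 29 − 1 = 28 = 2^2 · 7.
(Z/29Z)^× is cyclic (|G| = 28); a cyclic group of order m has exactly φ(d) elements of each order d | m, and none otherwise.
2 | 28, and φ(2) = 2 − 1 = 1.

1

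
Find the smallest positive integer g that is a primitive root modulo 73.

φ(73) = 73 − 1 = 72 = 2^3 · 3^2.
g is a primitive root iff g^(72/q) ≢ 1 (mod 73) for each prime q ∈ {2, 3}.
g = 2: 2^36 ≡ 1 — hits 1, so not a primitive root.
g = 3: 3^36 ≡ 1 — hits 1, so not a primitive root.
g = 4: 4^36 ≡ 1 — hits 1, so not a primitive root.
g = 5: 5^36 ≡ 72; 5^24 ≡ 8 — none is 1, so 5 is a primitive root.
Hence the least primitive root of 73 is 5.

5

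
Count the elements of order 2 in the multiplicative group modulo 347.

1

φ(347) = 347 − 1 = 346 = 2 · 173.
In a cyclic group of order 346, there are φ(d) elements of order d for each divisor d of 346, and zero for non-divisors.
2 | 346, and φ(2) = 2 − 1 = 1.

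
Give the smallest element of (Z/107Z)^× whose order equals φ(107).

2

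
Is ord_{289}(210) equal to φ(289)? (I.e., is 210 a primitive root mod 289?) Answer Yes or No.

φ(289) = φ(17^2) = 17·(17−1) = 272 = 2^4 · 17.
Test 210^(272/q) mod 289 for each prime factor q of 272:
210^136 ≡ 288 (mod 289)  [q = 2: ≢ 1 ✓]
210^16 ≡ 69 (mod 289)  [q = 17: ≢ 1 ✓]
None equal 1, so ord_289(210) = 272: 210 is a primitive root.

Yes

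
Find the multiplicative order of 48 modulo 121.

55

The order of 48 must divide φ(121) = φ(11^2) = 11·(11−1) = 110 = 2 · 5 · 11.
Divisors of 110: 1, 2, 5, 10, 11, 22, 55, 110.
Check 48^d mod 121 for each divisor in increasing order:
48^1 ≡ 48
48^2 ≡ 5
48^5 ≡ 111
48^10 ≡ 100
48^11 ≡ 81
48^22 ≡ 27
48^55 ≡ 1
Therefore the multiplicative order of 48 modulo 121 is 55.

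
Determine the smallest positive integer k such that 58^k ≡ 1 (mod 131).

The order of 58 must divide φ(131) = 131 − 1 = 130 = 2 · 5 · 13.
Divisors of 130: 1, 2, 5, 10, 13, 26, 65, 130.
Check 58^d mod 131 for each divisor in increasing order:
58^1 ≡ 58 (mod 131)
58^2 ≡ 89 (mod 131)
58^5 ≡ 1 (mod 131) ✓
The smallest such exponent is 5, so the order of 58 is 5.

5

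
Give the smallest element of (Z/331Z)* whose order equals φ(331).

3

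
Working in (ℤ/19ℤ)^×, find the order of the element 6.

Since 6 ∈ (Z/19Z)^×, its order divides φ(19) = 19 − 1 = 18 = 2 · 3^2.
Divisors of 18: 1, 2, 3, 6, 9, 18.
Check 6^d mod 19 for each divisor in increasing order:
6^1 ≡ 6
6^2 ≡ 17
6^3 ≡ 7
6^6 ≡ 11
6^9 ≡ 1
So ord_19(6) = 9.

9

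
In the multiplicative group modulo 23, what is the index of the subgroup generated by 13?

2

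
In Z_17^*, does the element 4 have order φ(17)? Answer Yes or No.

φ(17) = 17 − 1 = 16 = 2^4.
Test 4^(16/q) mod 17 for each prime factor q of 16:
4^8 ≡ 1 (mod 17)  [q = 2: ≡ 1 ✗]
4^8 ≡ 1 shows ord(4) | 8, strictly less than φ(17); not a primitive root.

No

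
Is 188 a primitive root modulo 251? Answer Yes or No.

No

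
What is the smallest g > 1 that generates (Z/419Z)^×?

2

φ(419) = 419 − 1 = 418 = 2 · 11 · 19.
Test candidates g = 2, 3, … against the prime factors q ∈ {2, 11, 19} of φ(419): g is a generator iff g^(418/q) ≢ 1 for every such q.
g = 2: 2^209 ≡ 418; 2^38 ≡ 334; 2^22 ≡ 114 — none is 1, so 2 is a primitive root.
So 2 is the smallest generator of (Z/419Z)^×.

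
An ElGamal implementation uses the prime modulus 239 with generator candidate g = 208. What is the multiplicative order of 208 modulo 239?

238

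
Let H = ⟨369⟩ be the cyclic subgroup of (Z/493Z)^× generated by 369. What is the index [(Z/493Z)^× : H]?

Since 369 ∈ (Z/493Z)^×, its order divides φ(493) = φ(17·29) = (17−1)·(29−1) = 16·28 = 448 = 2^6 · 7.
Divisors of 448: 1, 2, 4, 7, 8, 14, 16, 28, 32, 56, 64, 112, 224, 448.
Test each divisor d:
369^1 ≡ 369 (mod 493)
369^2 ≡ 93 (mod 493)
369^4 ≡ 268 (mod 493)
369^7 ≡ 41 (mod 493)
369^8 ≡ 339 (mod 493)
369^14 ≡ 202 (mod 493)
369^16 ≡ 52 (mod 493)
369^28 ≡ 378 (mod 493)
369^32 ≡ 239 (mod 493)
369^56 ≡ 407 (mod 493)
369^64 ≡ 426 (mod 493)
369^112 ≡ 1 (mod 493) ✓
Thus |⟨369⟩| = ord(369) = 112.
[(Z/493Z)^× : ⟨369⟩] = 448/112 = 4.

4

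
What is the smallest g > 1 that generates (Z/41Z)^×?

6

φ(41) = 41 − 1 = 40 = 2^3 · 5.
g is a primitive root iff g^(40/q) ≢ 1 (mod 41) for each prime q ∈ {2, 5}.
g = 2: 2^20 ≡ 1 — hits 1, so not a primitive root.
g = 3: 3^20 ≡ 40; 3^8 ≡ 1 — hits 1, so not a primitive root.
g = 4: 4^20 ≡ 1 — hits 1, so not a primitive root.
g = 5: 5^20 ≡ 1 — hits 1, so not a primitive root.
g = 6: 6^20 ≡ 40; 6^8 ≡ 10 — none is 1, so 6 is a primitive root.
The smallest primitive root modulo 41 is 6.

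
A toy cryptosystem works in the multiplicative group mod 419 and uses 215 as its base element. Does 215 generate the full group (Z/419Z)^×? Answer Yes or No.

φ(419) = 419 − 1 = 418 = 2 · 11 · 19.
An element g generates (Z/419Z)^× iff g^(418/q) ≢ 1 (mod 419) for each prime q ∈ {2, 11, 19}.
215^209 ≡ 1 (mod 419)  [q = 2: ≡ 1 ✗]
215^38 ≡ 1 (mod 419)  [q = 11: ≡ 1 ✗]
215^22 ≡ 114 (mod 419)  [q = 19: ≢ 1 ✓]
Since 215^209 ≡ 1, the order of 215 divides 209 < 418, so 215 is not a primitive root.

No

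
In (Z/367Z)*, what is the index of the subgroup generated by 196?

2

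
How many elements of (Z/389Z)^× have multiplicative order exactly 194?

φ(389) = 389 − 1 = 388 = 2^2 · 97.
Since (Z/389Z)^× is cyclic of order 388, the number of elements of order d is φ(d) when d | 388 and 0 otherwise.
194 = 2 · 97 divides 388, and φ(194) = 96.

96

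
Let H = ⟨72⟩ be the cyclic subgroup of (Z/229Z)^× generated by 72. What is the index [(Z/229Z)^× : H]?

1

ord(72) | φ(229) = 229 − 1 = 228 = 2^2 · 3 · 19.
Divisors of 228: 1, 2, 3, 4, 6, 12, 19, 38, 57, 76, 114, 228.
Evaluate successive powers at the divisors of 228:
72^1 ≡ 72 (mod 229)
72^2 ≡ 146 (mod 229)
72^3 ≡ 207 (mod 229)
72^4 ≡ 19 (mod 229)
72^6 ≡ 26 (mod 229)
72^12 ≡ 218 (mod 229)
72^19 ≡ 18 (mod 229)
72^38 ≡ 95 (mod 229)
72^57 ≡ 107 (mod 229)
72^76 ≡ 94 (mod 229)
72^114 ≡ 228 (mod 229)
72^228 ≡ 1 (mod 229) ✓
Thus |⟨72⟩| = ord(72) = 228.
[(Z/229Z)^× : ⟨72⟩] = 228/228 = 1.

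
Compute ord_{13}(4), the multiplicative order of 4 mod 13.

ord(4) | φ(13) = 13 − 1 = 12 = 2^2 · 3.
Divisors of 12: 1, 2, 3, 4, 6, 12.
Test each divisor d:
4^1 ≡ 4
4^2 ≡ 3
4^3 ≡ 12
4^4 ≡ 9
4^6 ≡ 1
The smallest such exponent is 6, so the order of 4 is 6.

6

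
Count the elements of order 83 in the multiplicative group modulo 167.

82

φ(167) = 167 − 1 = 166 = 2 · 83.
(Z/167Z)^× is cyclic (|G| = 166); a cyclic group of order m has exactly φ(d) elements of each order d | m, and none otherwise.
83 | 166, and φ(83) = 83 − 1 = 82.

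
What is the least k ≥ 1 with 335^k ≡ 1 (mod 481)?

Since 335 ∈ (Z/481Z)^×, its order divides φ(481) = φ(13·37) = (13−1)·(37−1) = 12·36 = 432 = 2^4 · 3^3.
Divisors of 432: 1, 2, 3, 4, 6, 8, 9, 12, 16, 18, 24, 27, 36, 48, 54, 72, 108, 144, 216, 432.
Evaluate successive powers at the divisors of 432:
335^1 ≡ 335 (mod 481)
335^2 ≡ 152 (mod 481)
335^3 ≡ 415 (mod 481)
335^4 ≡ 16 (mod 481)
335^6 ≡ 27 (mod 481)
335^8 ≡ 256 (mod 481)
335^9 ≡ 142 (mod 481)
335^12 ≡ 248 (mod 481)
335^16 ≡ 120 (mod 481)
335^18 ≡ 443 (mod 481)
335^24 ≡ 417 (mod 481)
335^27 ≡ 376 (mod 481)
335^36 ≡ 1 (mod 481) ✓
So ord_481(335) = 36.

36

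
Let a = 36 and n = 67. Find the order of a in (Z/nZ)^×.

The order of 36 must divide φ(67) = 67 − 1 = 66 = 2 · 3 · 11.
Divisors of 66: 1, 2, 3, 6, 11, 22, 33, 66.
Evaluate successive powers at the divisors of 66:
36^1 ≡ 36 (mod 67)
36^2 ≡ 23 (mod 67)
36^3 ≡ 24 (mod 67)
36^6 ≡ 40 (mod 67)
36^11 ≡ 37 (mod 67)
36^22 ≡ 29 (mod 67)
36^33 ≡ 1 (mod 67) ✓
Hence ord(36) = 33.

33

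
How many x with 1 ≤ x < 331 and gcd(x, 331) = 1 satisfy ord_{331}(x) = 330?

80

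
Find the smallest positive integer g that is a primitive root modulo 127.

φ(127) = 127 − 1 = 126 = 2 · 3^2 · 7.
Test candidates g = 2, 3, … against the prime factors q ∈ {2, 3, 7} of φ(127): g is a generator iff g^(126/q) ≢ 1 for every such q.
g = 2: 2^63 ≡ 1 — hits 1, so not a primitive root.
g = 3: 3^63 ≡ 126; 3^42 ≡ 107; 3^18 ≡ 4 — none is 1, so 3 is a primitive root.
So 3 is the smallest generator of (Z/127Z)^×.

3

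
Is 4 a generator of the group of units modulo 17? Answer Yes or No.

No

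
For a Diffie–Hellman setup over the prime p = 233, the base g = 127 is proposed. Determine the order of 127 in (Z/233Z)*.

232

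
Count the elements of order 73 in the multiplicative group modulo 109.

0

φ(109) = 109 − 1 = 108 = 2^2 · 3^3.
Since (Z/109Z)^× is cyclic of order 108, the number of elements of order d is φ(d) when d | 108 and 0 otherwise.
73 does not divide 108, so no element of (Z/109Z)^× has order 73.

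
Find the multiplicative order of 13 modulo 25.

20

By Lagrange's theorem, ord_25(13) divides φ(25) = φ(5^2) = 5·(5−1) = 20 = 2^2 · 5.
Divisors of 20: 1, 2, 4, 5, 10, 20.
Compute 13^d (mod 25) for the divisors d until we hit 1:
13^1 ≡ 13 (mod 25)
13^2 ≡ 19 (mod 25)
13^4 ≡ 11 (mod 25)
13^5 ≡ 18 (mod 25)
13^10 ≡ 24 (mod 25)
13^20 ≡ 1 (mod 25) ✓
The smallest such exponent is 20, so the order of 13 is 20.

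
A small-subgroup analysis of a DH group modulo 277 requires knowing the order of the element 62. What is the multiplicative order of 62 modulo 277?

138

By Lagrange's theorem, ord_277(62) divides φ(277) = 277 − 1 = 276 = 2^2 · 3 · 23.
Divisors of 276: 1, 2, 3, 4, 6, 12, 23, 46, 69, 92, 138, 276.
Compute 62^d (mod 277) for the divisors d until we hit 1:
62^1 ≡ 62
62^2 ≡ 243
62^3 ≡ 108
62^4 ≡ 48
62^6 ≡ 30
62^12 ≡ 69
62^23 ≡ 117
62^46 ≡ 116
62^69 ≡ 276
62^92 ≡ 160
62^138 ≡ 1
The smallest such exponent is 138, so the order of 62 is 138.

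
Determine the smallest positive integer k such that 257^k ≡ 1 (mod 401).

200

Since 257 ∈ (Z/401Z)^×, its order divides φ(401) = 401 − 1 = 400 = 2^4 · 5^2.
Divisors of 400: 1, 2, 4, 5, 8, 10, 16, 20, 25, 40, 50, 80, 100, 200, 400.
Test each divisor d:
257^1 ≡ 257 (mod 401)
257^2 ≡ 285 (mod 401)
257^4 ≡ 223 (mod 401)
257^5 ≡ 369 (mod 401)
257^8 ≡ 5 (mod 401)
257^10 ≡ 222 (mod 401)
257^16 ≡ 25 (mod 401)
257^20 ≡ 362 (mod 401)
257^25 ≡ 45 (mod 401)
257^40 ≡ 318 (mod 401)
257^50 ≡ 20 (mod 401)
257^80 ≡ 72 (mod 401)
257^100 ≡ 400 (mod 401)
257^200 ≡ 1 (mod 401) ✓
Therefore the multiplicative order of 257 modulo 401 is 200.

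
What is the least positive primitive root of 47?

5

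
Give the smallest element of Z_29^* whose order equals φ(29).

φ(29) = 29 − 1 = 28 = 2^2 · 7.
Test candidates g = 2, 3, … against the prime factors q ∈ {2, 7} of φ(29): g is a generator iff g^(28/q) ≢ 1 for every such q.
g = 2: 2^14 ≡ 28; 2^4 ≡ 16 — none is 1, so 2 is a primitive root.
Hence the least primitive root of 29 is 2.

2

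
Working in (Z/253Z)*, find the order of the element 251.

110

ord(251) | φ(253) = φ(11·23) = (11−1)·(23−1) = 10·22 = 220 = 2^2 · 5 · 11.
Divisors of 220: 1, 2, 4, 5, 10, 11, 20, 22, 44, 55, 110, 220.
Compute 251^d (mod 253) for the divisors d until we hit 1:
251^1 ≡ 251 (mod 253)
251^2 ≡ 4 (mod 253)
251^4 ≡ 16 (mod 253)
251^5 ≡ 221 (mod 253)
251^10 ≡ 12 (mod 253)
251^11 ≡ 229 (mod 253)
251^20 ≡ 144 (mod 253)
251^22 ≡ 70 (mod 253)
251^44 ≡ 93 (mod 253)
251^55 ≡ 45 (mod 253)
251^110 ≡ 1 (mod 253) ✓
Therefore the multiplicative order of 251 modulo 253 is 110.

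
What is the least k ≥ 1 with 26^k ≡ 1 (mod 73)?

72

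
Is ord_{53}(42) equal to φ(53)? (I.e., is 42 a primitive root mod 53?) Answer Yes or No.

No

φ(53) = 53 − 1 = 52 = 2^2 · 13.
It suffices to check that the order of 42 is not a proper divisor of 52: compute 42^(52/q) for q ∈ {2, 13}.
42^26 ≡ 1 (mod 53)  [q = 2: ≡ 1 ✗]
42^4 ≡ 13 (mod 53)  [q = 13: ≢ 1 ✓]
Since 42^26 ≡ 1, the order of 42 divides 26 < 52, so 42 is not a primitive root.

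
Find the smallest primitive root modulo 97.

φ(97) = 97 − 1 = 96 = 2^5 · 3.
g is a primitive root iff g^(96/q) ≢ 1 (mod 97) for each prime q ∈ {2, 3}.
g = 2: 2^48 ≡ 1 — hits 1, so not a primitive root.
g = 3: 3^48 ≡ 1 — hits 1, so not a primitive root.
g = 4: 4^48 ≡ 1 — hits 1, so not a primitive root.
g = 5: 5^48 ≡ 96; 5^32 ≡ 35 — none is 1, so 5 is a primitive root.
Hence the least primitive root of 97 is 5.

5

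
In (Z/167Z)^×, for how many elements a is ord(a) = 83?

φ(167) = 167 − 1 = 166 = 2 · 83.
Since (Z/167Z)^× is cyclic of order 166, the number of elements of order d is φ(d) when d | 166 and 0 otherwise.
83 | 166, and φ(83) = 83 − 1 = 82.

82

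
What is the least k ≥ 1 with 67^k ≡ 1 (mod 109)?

108

ord(67) | φ(109) = 109 − 1 = 108 = 2^2 · 3^3.
Divisors of 108: 1, 2, 3, 4, 6, 9, 12, 18, 27, 36, 54, 108.
Evaluate successive powers at the divisors of 108:
67^1 ≡ 67 (mod 109)
67^2 ≡ 20 (mod 109)
67^3 ≡ 32 (mod 109)
67^4 ≡ 73 (mod 109)
67^6 ≡ 43 (mod 109)
67^9 ≡ 68 (mod 109)
67^12 ≡ 105 (mod 109)
67^18 ≡ 46 (mod 109)
67^27 ≡ 76 (mod 109)
67^36 ≡ 45 (mod 109)
67^54 ≡ 108 (mod 109)
67^108 ≡ 1 (mod 109) ✓
The smallest such exponent is 108, so the order of 67 is 108.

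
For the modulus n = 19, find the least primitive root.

φ(19) = 19 − 1 = 18 = 2 · 3^2.
g is a primitive root iff g^(18/q) ≢ 1 (mod 19) for each prime q ∈ {2, 3}.
g = 2: 2^9 ≡ 18; 2^6 ≡ 7 — none is 1, so 2 is a primitive root.
Hence the least primitive root of 19 is 2.

2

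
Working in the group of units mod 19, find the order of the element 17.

9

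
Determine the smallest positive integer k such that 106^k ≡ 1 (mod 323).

12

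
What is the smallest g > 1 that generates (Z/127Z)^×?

3

φ(127) = 127 − 1 = 126 = 2 · 3^2 · 7.
g is a primitive root iff g^(126/q) ≢ 1 (mod 127) for each prime q ∈ {2, 3, 7}.
g = 2: 2^63 ≡ 1 — hits 1, so not a primitive root.
g = 3: 3^63 ≡ 126; 3^42 ≡ 107; 3^18 ≡ 4 — none is 1, so 3 is a primitive root.
So 3 is the smallest generator of (Z/127Z)^×.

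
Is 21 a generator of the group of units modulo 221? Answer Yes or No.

No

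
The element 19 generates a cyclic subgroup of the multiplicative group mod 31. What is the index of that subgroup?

The order of 19 must divide φ(31) = 31 − 1 = 30 = 2 · 3 · 5.
Divisors of 30: 1, 2, 3, 5, 6, 10, 15, 30.
Evaluate successive powers at the divisors of 30:
19^1 ≡ 19 (mod 31)
19^2 ≡ 20 (mod 31)
19^3 ≡ 8 (mod 31)
19^5 ≡ 5 (mod 31)
19^6 ≡ 2 (mod 31)
19^10 ≡ 25 (mod 31)
19^15 ≡ 1 (mod 31) ✓
Thus |⟨19⟩| = ord(19) = 15.
Index = |(Z/31Z)^×| / |⟨19⟩| = 30 / 15 = 2.

2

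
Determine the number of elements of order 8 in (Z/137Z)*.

φ(137) = 137 − 1 = 136 = 2^3 · 17.
Since (Z/137Z)^× is cyclic of order 136, the number of elements of order d is φ(d) when d | 136 and 0 otherwise.
8 = 2^3 divides 136, and φ(8) = 4.

4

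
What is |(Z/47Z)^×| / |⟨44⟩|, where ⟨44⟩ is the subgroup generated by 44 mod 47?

Since 44 ∈ (Z/47Z)^×, its order divides φ(47) = 47 − 1 = 46 = 2 · 23.
Divisors of 46: 1, 2, 23, 46.
Test each divisor d:
44^1 ≡ 44 (mod 47)
44^2 ≡ 9 (mod 47)
44^23 ≡ 46 (mod 47)
44^46 ≡ 1 (mod 47) ✓
So ord_47(44) = 46, hence |⟨44⟩| = 46.
Index = |(Z/47Z)^×| / |⟨44⟩| = 46 / 46 = 1.

1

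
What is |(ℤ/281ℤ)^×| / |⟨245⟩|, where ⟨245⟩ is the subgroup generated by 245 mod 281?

Since 245 ∈ (Z/281Z)^×, its order divides φ(281) = 281 − 1 = 280 = 2^3 · 5 · 7.
Divisors of 280: 1, 2, 4, 5, 7, 8, 10, 14, 20, 28, 35, 40, 56, 70, 140, 280.
Check 245^d mod 281 for each divisor in increasing order:
245^1 ≡ 245 (mod 281)
245^2 ≡ 172 (mod 281)
245^4 ≡ 79 (mod 281)
245^5 ≡ 247 (mod 281)
245^7 ≡ 53 (mod 281)
245^8 ≡ 59 (mod 281)
245^10 ≡ 32 (mod 281)
245^14 ≡ 280 (mod 281)
245^20 ≡ 181 (mod 281)
245^28 ≡ 1 (mod 281) ✓
So ord_281(245) = 28, hence |⟨245⟩| = 28.
[(Z/281Z)^× : ⟨245⟩] = 280/28 = 10.

10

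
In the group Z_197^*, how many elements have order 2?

φ(197) = 197 − 1 = 196 = 2^2 · 7^2.
(Z/197Z)^× is cyclic (|G| = 196); a cyclic group of order m has exactly φ(d) elements of each order d | m, and none otherwise.
2 | 196, and φ(2) = 2 − 1 = 1.

1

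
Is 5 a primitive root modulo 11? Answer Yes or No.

φ(11) = 11 − 1 = 10 = 2 · 5.
An element g generates (Z/11Z)^× iff g^(10/q) ≢ 1 (mod 11) for each prime q ∈ {2, 5}.
5^5 ≡ 1 (mod 11)  [q = 2: ≡ 1 ✗]
5^2 ≡ 3 (mod 11)  [q = 5: ≢ 1 ✓]
Since 5^5 ≡ 1, the order of 5 divides 5 < 10, so 5 is not a primitive root.

No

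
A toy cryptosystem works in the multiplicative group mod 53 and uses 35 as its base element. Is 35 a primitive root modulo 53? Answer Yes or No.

Yes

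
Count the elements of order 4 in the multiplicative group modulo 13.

φ(13) = 13 − 1 = 12 = 2^2 · 3.
Since (Z/13Z)^× is cyclic of order 12, the number of elements of order d is φ(d) when d | 12 and 0 otherwise.
4 = 2^2 divides 12, and φ(4) = 2.

2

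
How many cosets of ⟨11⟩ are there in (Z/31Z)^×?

1

Since 11 ∈ (Z/31Z)^×, its order divides φ(31) = 31 − 1 = 30 = 2 · 3 · 5.
Divisors of 30: 1, 2, 3, 5, 6, 10, 15, 30.
Check 11^d mod 31 for each divisor in increasing order:
11^1 ≡ 11 (mod 31)
11^2 ≡ 28 (mod 31)
11^3 ≡ 29 (mod 31)
11^5 ≡ 6 (mod 31)
11^6 ≡ 4 (mod 31)
11^10 ≡ 5 (mod 31)
11^15 ≡ 30 (mod 31)
11^30 ≡ 1 (mod 31) ✓
So ord_31(11) = 30, hence |⟨11⟩| = 30.
The index is φ(31) / ord(11) = 30 / 30 = 1.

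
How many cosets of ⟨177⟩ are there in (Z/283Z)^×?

ord(177) | φ(283) = 283 − 1 = 282 = 2 · 3 · 47.
Divisors of 282: 1, 2, 3, 6, 47, 94, 141, 282.
Check 177^d mod 283 for each divisor in increasing order:
177^1 ≡ 177
177^2 ≡ 199
177^3 ≡ 131
177^6 ≡ 181
177^47 ≡ 282
177^94 ≡ 1
So ord_283(177) = 94, hence |⟨177⟩| = 94.
The index is φ(283) / ord(177) = 282 / 94 = 3.

3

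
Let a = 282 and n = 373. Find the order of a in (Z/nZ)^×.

62

Since 282 ∈ (Z/373Z)^×, its order divides φ(373) = 373 − 1 = 372 = 2^2 · 3 · 31.
Divisors of 372: 1, 2, 3, 4, 6, 12, 31, 62, 93, 124, 186, 372.
Compute 282^d (mod 373) for the divisors d until we hit 1:
282^1 ≡ 282 (mod 373)
282^2 ≡ 75 (mod 373)
282^3 ≡ 262 (mod 373)
282^4 ≡ 30 (mod 373)
282^6 ≡ 12 (mod 373)
282^12 ≡ 144 (mod 373)
282^31 ≡ 372 (mod 373)
282^62 ≡ 1 (mod 373) ✓
Hence ord(282) = 62.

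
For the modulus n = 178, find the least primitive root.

φ(178) = φ(2)·φ(89) = 1·88 = 88 = 2^3 · 11.
g is a primitive root iff g^(88/q) ≢ 1 (mod 178) for each prime q ∈ {2, 11}.
g = 2: gcd(2, 178) = 2 > 1, not a unit — skip.
g = 3: 3^44 ≡ 177; 3^8 ≡ 153 — none is 1, so 3 is a primitive root.
So 3 is the smallest generator of (Z/178Z)^×.

3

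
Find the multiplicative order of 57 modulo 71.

5

Since 57 ∈ (Z/71Z)^×, its order divides φ(71) = 71 − 1 = 70 = 2 · 5 · 7.
Divisors of 70: 1, 2, 5, 7, 10, 14, 35, 70.
Test each divisor d:
57^1 ≡ 57
57^2 ≡ 54
57^5 ≡ 1
The smallest such exponent is 5, so the order of 57 is 5.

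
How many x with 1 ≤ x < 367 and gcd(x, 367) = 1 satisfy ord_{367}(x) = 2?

φ(367) = 367 − 1 = 366 = 2 · 3 · 61.
Since (Z/367Z)^× is cyclic of order 366, the number of elements of order d is φ(d) when d | 366 and 0 otherwise.
2 | 366, and φ(2) = 2 − 1 = 1.

1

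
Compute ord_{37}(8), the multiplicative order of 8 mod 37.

12

By Lagrange's theorem, ord_37(8) divides φ(37) = 37 − 1 = 36 = 2^2 · 3^2.
Divisors of 36: 1, 2, 3, 4, 6, 9, 12, 18, 36.
Check 8^d mod 37 for each divisor in increasing order:
8^1 ≡ 8 (mod 37)
8^2 ≡ 27 (mod 37)
8^3 ≡ 31 (mod 37)
8^4 ≡ 26 (mod 37)
8^6 ≡ 36 (mod 37)
8^9 ≡ 6 (mod 37)
8^12 ≡ 1 (mod 37) ✓
Therefore the multiplicative order of 8 modulo 37 is 12.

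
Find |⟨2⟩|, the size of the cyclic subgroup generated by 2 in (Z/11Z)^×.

10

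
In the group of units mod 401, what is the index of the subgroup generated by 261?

2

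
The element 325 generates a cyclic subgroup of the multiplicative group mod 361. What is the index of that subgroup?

The order of 325 must divide φ(361) = φ(19^2) = 19·(19−1) = 342 = 2 · 3^2 · 19.
Divisors of 342: 1, 2, 3, 6, 9, 18, 19, 38, 57, 114, 171, 342.
Compute 325^d (mod 361) for the divisors d until we hit 1:
325^1 ≡ 325
325^2 ≡ 213
325^3 ≡ 274
325^6 ≡ 349
325^9 ≡ 322
325^18 ≡ 77
325^19 ≡ 116
325^38 ≡ 99
325^57 ≡ 293
325^114 ≡ 292
325^171 ≡ 360
325^342 ≡ 1
The order of 325 is 342, so the subgroup it generates has 342 elements.
[(Z/361Z)^× : ⟨325⟩] = 342/342 = 1.

1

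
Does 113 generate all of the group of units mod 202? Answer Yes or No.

φ(202) = φ(2)·φ(101) = 1·100 = 100 = 2^2 · 5^2.
An element g generates (Z/202Z)^× iff g^(100/q) ≢ 1 (mod 202) for each prime q ∈ {2, 5}.
113^50 ≡ 201 (mod 202)  [q = 2: ≢ 1 ✓]
113^20 ≡ 95 (mod 202)  [q = 5: ≢ 1 ✓]
None equal 1, so ord_202(113) = 100: 113 is a primitive root.

Yes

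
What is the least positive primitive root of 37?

2

φ(37) = 37 − 1 = 36 = 2^2 · 3^2.
Test candidates g = 2, 3, … against the prime factors q ∈ {2, 3} of φ(37): g is a generator iff g^(36/q) ≢ 1 for every such q.
g = 2: 2^18 ≡ 36; 2^12 ≡ 26 — none is 1, so 2 is a primitive root.
The smallest primitive root modulo 37 is 2.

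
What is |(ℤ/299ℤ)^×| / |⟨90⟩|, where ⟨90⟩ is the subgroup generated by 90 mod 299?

By Lagrange's theorem, ord_299(90) divides φ(299) = φ(13·23) = (13−1)·(23−1) = 12·22 = 264 = 2^3 · 3 · 11.
Divisors of 264: 1, 2, 3, 4, 6, 8, 11, 12, 22, 24, 33, 44, 66, 88, 132, 264.
Check 90^d mod 299 for each divisor in increasing order:
90^1 ≡ 90 (mod 299)
90^2 ≡ 27 (mod 299)
90^3 ≡ 38 (mod 299)
90^4 ≡ 131 (mod 299)
90^6 ≡ 248 (mod 299)
90^8 ≡ 118 (mod 299)
90^11 ≡ 298 (mod 299)
90^12 ≡ 209 (mod 299)
90^22 ≡ 1 (mod 299) ✓
Thus |⟨90⟩| = ord(90) = 22.
[(Z/299Z)^× : ⟨90⟩] = 264/22 = 12.

12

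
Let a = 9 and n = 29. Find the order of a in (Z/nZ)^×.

By Lagrange's theorem, ord_29(9) divides φ(29) = 29 − 1 = 28 = 2^2 · 7.
Divisors of 28: 1, 2, 4, 7, 14, 28.
Check 9^d mod 29 for each divisor in increasing order:
9^1 ≡ 9 (mod 29)
9^2 ≡ 23 (mod 29)
9^4 ≡ 7 (mod 29)
9^7 ≡ 28 (mod 29)
9^14 ≡ 1 (mod 29) ✓
The smallest such exponent is 14, so the order of 9 is 14.

14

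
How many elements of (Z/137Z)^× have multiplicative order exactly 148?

0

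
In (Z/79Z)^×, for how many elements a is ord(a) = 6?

φ(79) = 79 − 1 = 78 = 2 · 3 · 13.
(Z/79Z)^× is cyclic (|G| = 78); a cyclic group of order m has exactly φ(d) elements of each order d | m, and none otherwise.
6 = 2 · 3 divides 78, and φ(6) = 2.

2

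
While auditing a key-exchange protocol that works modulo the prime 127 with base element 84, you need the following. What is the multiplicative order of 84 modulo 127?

By Lagrange's theorem, ord_127(84) divides φ(127) = 127 − 1 = 126 = 2 · 3^2 · 7.
Divisors of 126: 1, 2, 3, 6, 7, 9, 14, 18, 21, 42, 63, 126.
Compute 84^d (mod 127) for the divisors d until we hit 1:
84^1 ≡ 84 (mod 127)
84^2 ≡ 71 (mod 127)
84^3 ≡ 122 (mod 127)
84^6 ≡ 25 (mod 127)
84^7 ≡ 68 (mod 127)
84^9 ≡ 2 (mod 127)
84^14 ≡ 52 (mod 127)
84^18 ≡ 4 (mod 127)
84^21 ≡ 107 (mod 127)
84^42 ≡ 19 (mod 127)
84^63 ≡ 1 (mod 127) ✓
So ord_127(84) = 63.

63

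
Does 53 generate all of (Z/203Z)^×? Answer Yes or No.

203 = 7 · 29 is a product of two distinct odd primes, so (Z/203Z)^× ≅ (Z/7Z)^× × (Z/29Z)^× is not cyclic.
No primitive root modulo 203 exists; in particular 53 is not one.

No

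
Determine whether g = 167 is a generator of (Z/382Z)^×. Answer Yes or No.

Yes

φ(382) = φ(2)·φ(191) = 1·190 = 190 = 2 · 5 · 19.
It suffices to check that the order of 167 is not a proper divisor of 190: compute 167^(190/q) for q ∈ {2, 5, 19}.
167^95 ≡ 381 (mod 382)  [q = 2: ≢ 1 ✓]
167^38 ≡ 109 (mod 382)  [q = 5: ≢ 1 ✓]
167^10 ≡ 243 (mod 382)  [q = 19: ≢ 1 ✓]
None equal 1, so ord_382(167) = 190: 167 is a primitive root.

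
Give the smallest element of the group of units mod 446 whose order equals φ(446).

3

φ(446) = φ(2)·φ(223) = 1·222 = 222 = 2 · 3 · 37.
g is a primitive root iff g^(222/q) ≢ 1 (mod 446) for each prime q ∈ {2, 3, 37}.
g = 2: gcd(2, 446) = 2 > 1, not a unit — skip.
g = 3: 3^111 ≡ 445; 3^74 ≡ 183; 3^6 ≡ 283 — none is 1, so 3 is a primitive root.
So 3 is the smallest generator of (Z/446Z)^×.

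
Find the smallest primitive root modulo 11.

2

φ(11) = 11 − 1 = 10 = 2 · 5.
g is a primitive root iff g^(10/q) ≢ 1 (mod 11) for each prime q ∈ {2, 5}.
g = 2: 2^5 ≡ 10; 2^2 ≡ 4 — none is 1, so 2 is a primitive root.
The smallest primitive root modulo 11 is 2.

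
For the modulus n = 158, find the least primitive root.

φ(158) = φ(2)·φ(79) = 1·78 = 78 = 2 · 3 · 13.
Test candidates g = 2, 3, … against the prime factors q ∈ {2, 3, 13} of φ(158): g is a generator iff g^(78/q) ≢ 1 for every such q.
g = 2: gcd(2, 158) = 2 > 1, not a unit — skip.
g = 3: 3^39 ≡ 157; 3^26 ≡ 23; 3^6 ≡ 97 — none is 1, so 3 is a primitive root.
Hence the least primitive root of 158 is 3.

3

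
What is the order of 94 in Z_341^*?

ord(94) | φ(341) = φ(11·31) = (11−1)·(31−1) = 10·30 = 300 = 2^2 · 3 · 5^2.
Divisors of 300: 1, 2, 3, 4, 5, 6, 10, 12, 15, 20, 25, 30, 50, 60, 75, 100, 150, 300.
Check 94^d mod 341 for each divisor in increasing order:
94^1 ≡ 94 (mod 341)
94^2 ≡ 311 (mod 341)
94^3 ≡ 249 (mod 341)
94^4 ≡ 218 (mod 341)
94^5 ≡ 32 (mod 341)
94^6 ≡ 280 (mod 341)
94^10 ≡ 1 (mod 341) ✓
Therefore the multiplicative order of 94 modulo 341 is 10.

10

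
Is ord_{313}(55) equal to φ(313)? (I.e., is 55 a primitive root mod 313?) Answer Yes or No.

Yes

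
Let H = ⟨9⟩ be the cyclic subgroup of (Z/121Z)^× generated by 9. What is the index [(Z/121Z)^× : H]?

22

ord(9) | φ(121) = φ(11^2) = 11·(11−1) = 110 = 2 · 5 · 11.
Divisors of 110: 1, 2, 5, 10, 11, 22, 55, 110.
Check 9^d mod 121 for each divisor in increasing order:
9^1 ≡ 9
9^2 ≡ 81
9^5 ≡ 1
So ord_121(9) = 5, hence |⟨9⟩| = 5.
Index = |(Z/121Z)^×| / |⟨9⟩| = 110 / 5 = 22.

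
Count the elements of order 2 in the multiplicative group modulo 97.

1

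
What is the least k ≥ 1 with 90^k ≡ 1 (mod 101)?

100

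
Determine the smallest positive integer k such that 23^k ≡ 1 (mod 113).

112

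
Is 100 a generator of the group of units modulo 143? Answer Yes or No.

No

143 = 11 · 13 is a product of two distinct odd primes, so (Z/143Z)^× ≅ (Z/11Z)^× × (Z/13Z)^× is not cyclic.
No primitive root modulo 143 exists; in particular 100 is not one.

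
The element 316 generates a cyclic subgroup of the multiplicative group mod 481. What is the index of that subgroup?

12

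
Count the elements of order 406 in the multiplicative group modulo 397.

0

φ(397) = 397 − 1 = 396 = 2^2 · 3^2 · 11.
(Z/397Z)^× is cyclic (|G| = 396); a cyclic group of order m has exactly φ(d) elements of each order d | m, and none otherwise.
406 does not divide 396, so no element of (Z/397Z)^× has order 406.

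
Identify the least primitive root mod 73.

φ(73) = 73 − 1 = 72 = 2^3 · 3^2.
Test candidates g = 2, 3, … against the prime factors q ∈ {2, 3} of φ(73): g is a generator iff g^(72/q) ≢ 1 for every such q.
g = 2: 2^36 ≡ 1 — hits 1, so not a primitive root.
g = 3: 3^36 ≡ 1 — hits 1, so not a primitive root.
g = 4: 4^36 ≡ 1 — hits 1, so not a primitive root.
g = 5: 5^36 ≡ 72; 5^24 ≡ 8 — none is 1, so 5 is a primitive root.
Hence the least primitive root of 73 is 5.

5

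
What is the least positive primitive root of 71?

φ(71) = 71 − 1 = 70 = 2 · 5 · 7.
Test candidates g = 2, 3, … against the prime factors q ∈ {2, 5, 7} of φ(71): g is a generator iff g^(70/q) ≢ 1 for every such q.
g = 2: 2^35 ≡ 1 — hits 1, so not a primitive root.
g = 3: 3^35 ≡ 1 — hits 1, so not a primitive root.
g = 4: 4^35 ≡ 1 — hits 1, so not a primitive root.
g = 5: 5^35 ≡ 1 — hits 1, so not a primitive root.
g = 6: 6^35 ≡ 1 — hits 1, so not a primitive root.
g = 7: 7^35 ≡ 70; 7^14 ≡ 54; 7^10 ≡ 45 — none is 1, so 7 is a primitive root.
The smallest primitive root modulo 71 is 7.

7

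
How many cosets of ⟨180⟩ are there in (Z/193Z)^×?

ord(180) | φ(193) = 193 − 1 = 192 = 2^6 · 3.
Divisors of 192: 1, 2, 3, 4, 6, 8, 12, 16, 24, 32, 48, 64, 96, 192.
Compute 180^d (mod 193) for the divisors d until we hit 1:
180^1 ≡ 180 (mod 193)
180^2 ≡ 169 (mod 193)
180^3 ≡ 119 (mod 193)
180^4 ≡ 190 (mod 193)
180^6 ≡ 72 (mod 193)
180^8 ≡ 9 (mod 193)
180^12 ≡ 166 (mod 193)
180^16 ≡ 81 (mod 193)
180^24 ≡ 150 (mod 193)
180^32 ≡ 192 (mod 193)
180^48 ≡ 112 (mod 193)
180^64 ≡ 1 (mod 193) ✓
Thus |⟨180⟩| = ord(180) = 64.
Index = |(Z/193Z)^×| / |⟨180⟩| = 192 / 64 = 3.

3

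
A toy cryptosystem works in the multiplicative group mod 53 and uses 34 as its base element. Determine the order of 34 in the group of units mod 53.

52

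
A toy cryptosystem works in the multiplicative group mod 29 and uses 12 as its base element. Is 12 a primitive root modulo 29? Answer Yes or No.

φ(29) = 29 − 1 = 28 = 2^2 · 7.
Test 12^(28/q) mod 29 for each prime factor q of 28:
12^14 ≡ 28 (mod 29)  [q = 2: ≢ 1 ✓]
12^4 ≡ 1 (mod 29)  [q = 7: ≡ 1 ✗]
Since 12^4 ≡ 1, the order of 12 divides 4 < 28, so 12 is not a primitive root.

No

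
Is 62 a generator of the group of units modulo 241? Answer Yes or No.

Yes

φ(241) = 241 − 1 = 240 = 2^4 · 3 · 5.
62 is a primitive root mod 241 iff 62^(φ(241)/q) ≢ 1 for every prime q | φ(241), i.e. q ∈ {2, 3, 5}.
62^120 ≡ 240 (mod 241)  [q = 2: ≢ 1 ✓]
62^80 ≡ 225 (mod 241)  [q = 3: ≢ 1 ✓]
62^48 ≡ 91 (mod 241)  [q = 5: ≢ 1 ✓]
None equal 1, so ord_241(62) = 240: 62 is a primitive root.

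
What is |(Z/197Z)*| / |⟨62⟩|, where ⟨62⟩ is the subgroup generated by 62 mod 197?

Since 62 ∈ (Z/197Z)^×, its order divides φ(197) = 197 − 1 = 196 = 2^2 · 7^2.
Divisors of 196: 1, 2, 4, 7, 14, 28, 49, 98, 196.
Compute 62^d (mod 197) for the divisors d until we hit 1:
62^1 ≡ 62 (mod 197)
62^2 ≡ 101 (mod 197)
62^4 ≡ 154 (mod 197)
62^7 ≡ 33 (mod 197)
62^14 ≡ 104 (mod 197)
62^28 ≡ 178 (mod 197)
62^49 ≡ 196 (mod 197)
62^98 ≡ 1 (mod 197) ✓
The order of 62 is 98, so the subgroup it generates has 98 elements.
Index = |(Z/197Z)^×| / |⟨62⟩| = 196 / 98 = 2.

2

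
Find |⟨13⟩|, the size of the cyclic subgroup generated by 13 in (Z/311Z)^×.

ord(13) | φ(311) = 311 − 1 = 310 = 2 · 5 · 31.
Divisors of 310: 1, 2, 5, 10, 31, 62, 155, 310.
Evaluate successive powers at the divisors of 310:
13^1 ≡ 13 (mod 311)
13^2 ≡ 169 (mod 311)
13^5 ≡ 270 (mod 311)
13^10 ≡ 126 (mod 311)
13^31 ≡ 1 (mod 311) ✓
So ord_311(13) = 31.

31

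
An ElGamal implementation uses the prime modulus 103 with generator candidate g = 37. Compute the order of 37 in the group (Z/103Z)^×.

34

ord(37) | φ(103) = 103 − 1 = 102 = 2 · 3 · 17.
Divisors of 102: 1, 2, 3, 6, 17, 34, 51, 102.
Check 37^d mod 103 for each divisor in increasing order:
37^1 ≡ 37 (mod 103)
37^2 ≡ 30 (mod 103)
37^3 ≡ 80 (mod 103)
37^6 ≡ 14 (mod 103)
37^17 ≡ 102 (mod 103)
37^34 ≡ 1 (mod 103) ✓
Hence ord(37) = 34.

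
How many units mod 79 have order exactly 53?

0

φ(79) = 79 − 1 = 78 = 2 · 3 · 13.
(Z/79Z)^× is cyclic (|G| = 78); a cyclic group of order m has exactly φ(d) elements of each order d | m, and none otherwise.
Here 78 is not a multiple of 53, so there are no elements of order 53.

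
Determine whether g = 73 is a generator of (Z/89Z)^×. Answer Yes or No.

No

φ(89) = 89 − 1 = 88 = 2^3 · 11.
73 is a primitive root mod 89 iff 73^(φ(89)/q) ≢ 1 for every prime q | φ(89), i.e. q ∈ {2, 11}.
73^44 ≡ 1 (mod 89)  [q = 2: ≡ 1 ✗]
73^8 ≡ 45 (mod 89)  [q = 11: ≢ 1 ✓]
Since 73^44 ≡ 1, the order of 73 divides 44 < 88, so 73 is not a primitive root.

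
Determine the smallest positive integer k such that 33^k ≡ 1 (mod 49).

42

The order of 33 must divide φ(49) = φ(7^2) = 7·(7−1) = 42 = 2 · 3 · 7.
Divisors of 42: 1, 2, 3, 6, 7, 14, 21, 42.
Test each divisor d:
33^1 ≡ 33
33^2 ≡ 11
33^3 ≡ 20
33^6 ≡ 8
33^7 ≡ 19
33^14 ≡ 18
33^21 ≡ 48
33^42 ≡ 1
The smallest such exponent is 42, so the order of 33 is 42.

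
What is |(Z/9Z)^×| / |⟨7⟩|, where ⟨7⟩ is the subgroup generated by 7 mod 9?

2

The order of 7 must divide φ(9) = φ(3^2) = 3·(3−1) = 6 = 2 · 3.
Divisors of 6: 1, 2, 3, 6.
Evaluate successive powers at the divisors of 6:
7^1 ≡ 7 (mod 9)
7^2 ≡ 4 (mod 9)
7^3 ≡ 1 (mod 9) ✓
The order of 7 is 3, so the subgroup it generates has 3 elements.
[(Z/9Z)^× : ⟨7⟩] = 6/3 = 2.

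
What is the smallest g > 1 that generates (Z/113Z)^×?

φ(113) = 113 − 1 = 112 = 2^4 · 7.
Test candidates g = 2, 3, … against the prime factors q ∈ {2, 7} of φ(113): g is a generator iff g^(112/q) ≢ 1 for every such q.
g = 2: 2^56 ≡ 1 — hits 1, so not a primitive root.
g = 3: 3^56 ≡ 112; 3^16 ≡ 49 — none is 1, so 3 is a primitive root.
So 3 is the smallest generator of (Z/113Z)^×.

3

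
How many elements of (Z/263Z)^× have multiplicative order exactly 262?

φ(263) = 263 − 1 = 262 = 2 · 131.
Since (Z/263Z)^× is cyclic of order 262, the number of elements of order d is φ(d) when d | 262 and 0 otherwise.
262 = 2 · 131 divides 262, and φ(262) = 130.

130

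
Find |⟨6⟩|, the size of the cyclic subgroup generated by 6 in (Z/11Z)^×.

By Lagrange's theorem, ord_11(6) divides φ(11) = 11 − 1 = 10 = 2 · 5.
Divisors of 10: 1, 2, 5, 10.
Test each divisor d:
6^1 ≡ 6 (mod 11)
6^2 ≡ 3 (mod 11)
6^5 ≡ 10 (mod 11)
6^10 ≡ 1 (mod 11) ✓
Hence ord(6) = 10.

10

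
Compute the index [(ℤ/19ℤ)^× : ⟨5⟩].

ord(5) | φ(19) = 19 − 1 = 18 = 2 · 3^2.
Divisors of 18: 1, 2, 3, 6, 9, 18.
Evaluate successive powers at the divisors of 18:
5^1 ≡ 5 (mod 19)
5^2 ≡ 6 (mod 19)
5^3 ≡ 11 (mod 19)
5^6 ≡ 7 (mod 19)
5^9 ≡ 1 (mod 19) ✓
Thus |⟨5⟩| = ord(5) = 9.
The index is φ(19) / ord(5) = 18 / 9 = 2.

2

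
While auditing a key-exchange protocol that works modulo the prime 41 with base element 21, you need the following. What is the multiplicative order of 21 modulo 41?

20

By Lagrange's theorem, ord_41(21) divides φ(41) = 41 − 1 = 40 = 2^3 · 5.
Divisors of 40: 1, 2, 4, 5, 8, 10, 20, 40.
Check 21^d mod 41 for each divisor in increasing order:
21^1 ≡ 21 (mod 41)
21^2 ≡ 31 (mod 41)
21^4 ≡ 18 (mod 41)
21^5 ≡ 9 (mod 41)
21^8 ≡ 37 (mod 41)
21^10 ≡ 40 (mod 41)
21^20 ≡ 1 (mod 41) ✓
Therefore the multiplicative order of 21 modulo 41 is 20.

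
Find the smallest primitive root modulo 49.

3

φ(49) = φ(7^2) = 7·(7−1) = 42 = 2 · 3 · 7.
Test candidates g = 2, 3, … against the prime factors q ∈ {2, 3, 7} of φ(49): g is a generator iff g^(42/q) ≢ 1 for every such q.
g = 2: 2^21 ≡ 1 — hits 1, so not a primitive root.
g = 3: 3^21 ≡ 48; 3^14 ≡ 30; 3^6 ≡ 43 — none is 1, so 3 is a primitive root.
Hence the least primitive root of 49 is 3.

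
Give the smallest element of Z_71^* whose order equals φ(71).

7

φ(71) = 71 − 1 = 70 = 2 · 5 · 7.
Test candidates g = 2, 3, … against the prime factors q ∈ {2, 5, 7} of φ(71): g is a generator iff g^(70/q) ≢ 1 for every such q.
g = 2: 2^35 ≡ 1 — hits 1, so not a primitive root.
g = 3: 3^35 ≡ 1 — hits 1, so not a primitive root.
g = 4: 4^35 ≡ 1 — hits 1, so not a primitive root.
g = 5: 5^35 ≡ 1 — hits 1, so not a primitive root.
g = 6: 6^35 ≡ 1 — hits 1, so not a primitive root.
g = 7: 7^35 ≡ 70; 7^14 ≡ 54; 7^10 ≡ 45 — none is 1, so 7 is a primitive root.
So 7 is the smallest generator of (Z/71Z)^×.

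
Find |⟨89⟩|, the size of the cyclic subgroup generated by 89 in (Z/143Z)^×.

12

Since 89 ∈ (Z/143Z)^×, its order divides φ(143) = φ(11·13) = (11−1)·(13−1) = 10·12 = 120 = 2^3 · 3 · 5.
Divisors of 120: 1, 2, 3, 4, 5, 6, 8, 10, 12, 15, 20, 24, 30, 40, 60, 120.
Check 89^d mod 143 for each divisor in increasing order:
89^1 ≡ 89
89^2 ≡ 56
89^3 ≡ 122
89^4 ≡ 133
89^5 ≡ 111
89^6 ≡ 12
89^8 ≡ 100
89^10 ≡ 23
89^12 ≡ 1
The smallest such exponent is 12, so the order of 89 is 12.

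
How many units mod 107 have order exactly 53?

φ(107) = 107 − 1 = 106 = 2 · 53.
In a cyclic group of order 106, there are φ(d) elements of order d for each divisor d of 106, and zero for non-divisors.
53 | 106, and φ(53) = 53 − 1 = 52.

52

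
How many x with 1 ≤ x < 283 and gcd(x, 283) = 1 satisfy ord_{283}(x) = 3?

φ(283) = 283 − 1 = 282 = 2 · 3 · 47.
In a cyclic group of order 282, there are φ(d) elements of order d for each divisor d of 282, and zero for non-divisors.
3 | 282, and φ(3) = 3 − 1 = 2.

2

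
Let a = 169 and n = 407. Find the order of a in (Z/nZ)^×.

90

By Lagrange's theorem, ord_407(169) divides φ(407) = φ(11·37) = (11−1)·(37−1) = 10·36 = 360 = 2^3 · 3^2 · 5.
Divisors of 360: 1, 2, 3, 4, 5, 6, 8, 9, 10, 12, 15, 18, 20, 24, 30, 36, 40, 45, 60, 72, 90, 120, 180, 360.
Test each divisor d:
169^1 ≡ 169
169^2 ≡ 71
169^3 ≡ 196
169^4 ≡ 157
169^5 ≡ 78
169^6 ≡ 158
169^8 ≡ 229
169^9 ≡ 36
169^10 ≡ 386
169^12 ≡ 137
169^15 ≡ 397
169^18 ≡ 75
169^20 ≡ 34
169^24 ≡ 47
169^30 ≡ 100
169^36 ≡ 334
169^40 ≡ 342
169^45 ≡ 221
169^60 ≡ 232
169^72 ≡ 38
169^90 ≡ 1
Hence ord(169) = 90.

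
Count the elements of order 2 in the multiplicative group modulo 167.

1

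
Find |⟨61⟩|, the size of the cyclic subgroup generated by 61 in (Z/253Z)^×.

The order of 61 must divide φ(253) = φ(11·23) = (11−1)·(23−1) = 10·22 = 220 = 2^2 · 5 · 11.
Divisors of 220: 1, 2, 4, 5, 10, 11, 20, 22, 44, 55, 110, 220.
Test each divisor d:
61^1 ≡ 61
61^2 ≡ 179
61^4 ≡ 163
61^5 ≡ 76
61^10 ≡ 210
61^11 ≡ 160
61^20 ≡ 78
61^22 ≡ 47
61^44 ≡ 185
61^55 ≡ 252
61^110 ≡ 1
So ord_253(61) = 110.

110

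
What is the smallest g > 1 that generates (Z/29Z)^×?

2

φ(29) = 29 − 1 = 28 = 2^2 · 7.
g is a primitive root iff g^(28/q) ≢ 1 (mod 29) for each prime q ∈ {2, 7}.
g = 2: 2^14 ≡ 28; 2^4 ≡ 16 — none is 1, so 2 is a primitive root.
The smallest primitive root modulo 29 is 2.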